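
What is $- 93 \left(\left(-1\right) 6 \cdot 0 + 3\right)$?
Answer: $-279$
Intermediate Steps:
$- 93 \left(\left(-1\right) 6 \cdot 0 + 3\right) = - 93 \left(\left(-6\right) 0 + 3\right) = - 93 \left(0 + 3\right) = \left(-93\right) 3 = -279$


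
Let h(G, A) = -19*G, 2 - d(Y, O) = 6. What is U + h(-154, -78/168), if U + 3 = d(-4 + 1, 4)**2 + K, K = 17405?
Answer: 20344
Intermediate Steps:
d(Y, O) = -4 (d(Y, O) = 2 - 1*6 = 2 - 6 = -4)
U = 17418 (U = -3 + ((-4)**2 + 17405) = -3 + (16 + 17405) = -3 + 17421 = 17418)
U + h(-154, -78/168) = 17418 - 19*(-154) = 17418 + 2926 = 20344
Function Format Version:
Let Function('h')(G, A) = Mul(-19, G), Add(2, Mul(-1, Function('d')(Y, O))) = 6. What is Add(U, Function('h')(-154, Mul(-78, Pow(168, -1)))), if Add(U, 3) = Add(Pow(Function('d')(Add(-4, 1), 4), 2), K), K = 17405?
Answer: 20344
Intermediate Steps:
Function('d')(Y, O) = -4 (Function('d')(Y, O) = Add(2, Mul(-1, 6)) = Add(2, -6) = -4)
U = 17418 (U = Add(-3, Add(Pow(-4, 2), 17405)) = Add(-3, Add(16, 17405)) = Add(-3, 17421) = 17418)
Add(U, Function('h')(-154, Mul(-78, Pow(168, -1)))) = Add(17418, Mul(-19, -154)) = Add(17418, 2926) = 20344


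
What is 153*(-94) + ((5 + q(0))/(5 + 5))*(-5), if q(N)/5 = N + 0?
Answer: -28769/2 ≈ -14385.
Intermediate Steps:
q(N) = 5*N (q(N) = 5*(N + 0) = 5*N)
153*(-94) + ((5 + q(0))/(5 + 5))*(-5) = 153*(-94) + ((5 + 5*0)/(5 + 5))*(-5) = -14382 + ((5 + 0)/10)*(-5) = -14382 + (5*(1/10))*(-5) = -14382 + (1/2)*(-5) = -14382 - 5/2 = -28769/2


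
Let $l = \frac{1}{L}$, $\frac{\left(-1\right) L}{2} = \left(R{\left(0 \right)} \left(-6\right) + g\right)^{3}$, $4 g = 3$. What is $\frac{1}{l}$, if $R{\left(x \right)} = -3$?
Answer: $- \frac{421875}{32} \approx -13184.0$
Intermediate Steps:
$g = \frac{3}{4}$ ($g = \frac{1}{4} \cdot 3 = \frac{3}{4} \approx 0.75$)
$L = - \frac{421875}{32}$ ($L = - 2 \left(\left(-3\right) \left(-6\right) + \frac{3}{4}\right)^{3} = - 2 \left(18 + \frac{3}{4}\right)^{3} = - 2 \left(\frac{75}{4}\right)^{3} = \left(-2\right) \frac{421875}{64} = - \frac{421875}{32} \approx -13184.0$)
$l = - \frac{32}{421875}$ ($l = \frac{1}{- \frac{421875}{32}} = - \frac{32}{421875} \approx -7.5852 \cdot 10^{-5}$)
$\frac{1}{l} = \frac{1}{- \frac{32}{421875}} = - \frac{421875}{32}$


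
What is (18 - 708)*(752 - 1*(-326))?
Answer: -743820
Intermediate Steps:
(18 - 708)*(752 - 1*(-326)) = -690*(752 + 326) = -690*1078 = -743820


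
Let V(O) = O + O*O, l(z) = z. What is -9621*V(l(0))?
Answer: 0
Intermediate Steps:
V(O) = O + O**2
-9621*V(l(0)) = -0*(1 + 0) = -0 = -9621*0 = 0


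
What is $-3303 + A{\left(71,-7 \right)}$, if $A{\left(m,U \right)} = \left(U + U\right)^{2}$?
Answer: $-3107$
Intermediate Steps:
$A{\left(m,U \right)} = 4 U^{2}$ ($A{\left(m,U \right)} = \left(2 U\right)^{2} = 4 U^{2}$)
$-3303 + A{\left(71,-7 \right)} = -3303 + 4 \left(-7\right)^{2} = -3303 + 4 \cdot 49 = -3303 + 196 = -3107$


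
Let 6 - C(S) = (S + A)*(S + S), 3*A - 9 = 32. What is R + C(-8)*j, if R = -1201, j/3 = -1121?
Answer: -326291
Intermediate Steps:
A = 41/3 (A = 3 + (⅓)*32 = 3 + 32/3 = 41/3 ≈ 13.667)
j = -3363 (j = 3*(-1121) = -3363)
C(S) = 6 - 2*S*(41/3 + S) (C(S) = 6 - (S + 41/3)*(S + S) = 6 - (41/3 + S)*2*S = 6 - 2*S*(41/3 + S))
R + C(-8)*j = -1201 + (6 - 2*(-8)² - 82/3*(-8))*(-3363) = -1201 + (6 - 2*64 + 656/3)*(-3363) = -1201 + (6 - 128 + 656/3)*(-3363) = -1201 + (290/3)*(-3363) = -1201 - 325090 = -326291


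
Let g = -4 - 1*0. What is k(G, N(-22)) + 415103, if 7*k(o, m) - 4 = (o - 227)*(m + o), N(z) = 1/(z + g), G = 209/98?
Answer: 90681695746/218491 ≈ 4.1504e+5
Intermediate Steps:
G = 209/98 (G = 209*(1/98) = 209/98 ≈ 2.1327)
g = -4 (g = -4 + 0 = -4)
N(z) = 1/(-4 + z) (N(z) = 1/(z - 4) = 1/(-4 + z))
k(o, m) = 4/7 + (-227 + o)*(m + o)/7 (k(o, m) = 4/7 + ((o - 227)*(m + o))/7 = 4/7 + ((-227 + o)*(m + o))/7 = 4/7 + (-227 + o)*(m + o)/7)
k(G, N(-22)) + 415103 = (4/7 - 227/(7*(-4 - 22)) - 227/7*209/98 + (209/98)²/7 + (⅐)*(209/98)/(-4 - 22)) + 415103 = (4/7 - 227/7/(-26) - 47443/686 + (⅐)*(43681/9604) + (⅐)*(209/98)/(-26)) + 415103 = (4/7 - 227/7*(-1/26) - 47443/686 + 43681/67228 + (⅐)*(-1/26)*(209/98)) + 415103 = (4/7 + 227/182 - 47443/686 + 43681/67228 - 209/17836) + 415103 = -14573827/218491 + 415103 = 90681695746/218491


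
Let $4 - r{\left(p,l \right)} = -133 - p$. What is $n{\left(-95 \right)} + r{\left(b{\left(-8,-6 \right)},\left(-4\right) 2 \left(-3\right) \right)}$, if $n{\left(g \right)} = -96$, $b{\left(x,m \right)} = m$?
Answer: $35$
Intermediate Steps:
$r{\left(p,l \right)} = 137 + p$ ($r{\left(p,l \right)} = 4 - \left(-133 - p\right) = 4 + \left(133 + p\right) = 137 + p$)
$n{\left(-95 \right)} + r{\left(b{\left(-8,-6 \right)},\left(-4\right) 2 \left(-3\right) \right)} = -96 + \left(137 - 6\right) = -96 + 131 = 35$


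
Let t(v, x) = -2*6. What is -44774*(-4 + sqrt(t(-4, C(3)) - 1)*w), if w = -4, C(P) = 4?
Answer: 179096 + 179096*I*sqrt(13) ≈ 1.791e+5 + 6.4574e+5*I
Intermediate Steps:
t(v, x) = -12
-44774*(-4 + sqrt(t(-4, C(3)) - 1)*w) = -44774*(-4 + sqrt(-12 - 1)*(-4)) = -44774*(-4 + sqrt(-13)*(-4)) = -44774*(-4 + (I*sqrt(13))*(-4)) = -44774*(-4 - 4*I*sqrt(13)) = 179096 + 179096*I*sqrt(13)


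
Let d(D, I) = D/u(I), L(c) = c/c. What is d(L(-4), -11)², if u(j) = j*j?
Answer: 1/14641 ≈ 6.8301e-5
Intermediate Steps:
u(j) = j²
L(c) = 1
d(D, I) = D/I² (d(D, I) = D/(I²) = D/I²)
d(L(-4), -11)² = (1/(-11)²)² = (1*(1/121))² = (1/121)² = 1/14641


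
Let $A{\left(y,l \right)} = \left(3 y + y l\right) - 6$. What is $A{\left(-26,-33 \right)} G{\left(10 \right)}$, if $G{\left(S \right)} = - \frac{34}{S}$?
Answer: $- \frac{13158}{5} \approx -2631.6$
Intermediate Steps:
$A{\left(y,l \right)} = -6 + 3 y + l y$ ($A{\left(y,l \right)} = \left(3 y + l y\right) - 6 = -6 + 3 y + l y$)
$A{\left(-26,-33 \right)} G{\left(10 \right)} = \left(-6 + 3 \left(-26\right) - -858\right) \left(- \frac{34}{10}\right) = \left(-6 - 78 + 858\right) \left(\left(-34\right) \frac{1}{10}\right) = 774 \left(- \frac{17}{5}\right) = - \frac{13158}{5}$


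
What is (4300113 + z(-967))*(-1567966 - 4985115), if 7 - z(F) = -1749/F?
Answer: -27249115064280571/967 ≈ -2.8179e+13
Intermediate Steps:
z(F) = 7 + 1749/F (z(F) = 7 - (-1749)/F = 7 + 1749/F)
(4300113 + z(-967))*(-1567966 - 4985115) = (4300113 + (7 + 1749/(-967)))*(-1567966 - 4985115) = (4300113 + (7 + 1749*(-1/967)))*(-6553081) = (4300113 + (7 - 1749/967))*(-6553081) = (4300113 + 5020/967)*(-6553081) = (4158214291/967)*(-6553081) = -27249115064280571/967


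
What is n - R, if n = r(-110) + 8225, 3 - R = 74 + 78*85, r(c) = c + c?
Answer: 14706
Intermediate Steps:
r(c) = 2*c
R = -6701 (R = 3 - (74 + 78*85) = 3 - (74 + 6630) = 3 - 1*6704 = 3 - 6704 = -6701)
n = 8005 (n = 2*(-110) + 8225 = -220 + 8225 = 8005)
n - R = 8005 - 1*(-6701) = 8005 + 6701 = 14706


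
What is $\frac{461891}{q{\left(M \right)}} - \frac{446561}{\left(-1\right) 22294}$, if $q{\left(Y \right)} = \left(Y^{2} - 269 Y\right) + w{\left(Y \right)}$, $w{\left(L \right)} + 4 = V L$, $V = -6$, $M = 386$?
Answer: $\frac{7357241079}{238779887} \approx 30.812$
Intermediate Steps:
$w{\left(L \right)} = -4 - 6 L$
$q{\left(Y \right)} = -4 + Y^{2} - 275 Y$ ($q{\left(Y \right)} = \left(Y^{2} - 269 Y\right) - \left(4 + 6 Y\right) = -4 + Y^{2} - 275 Y$)
$\frac{461891}{q{\left(M \right)}} - \frac{446561}{\left(-1\right) 22294} = \frac{461891}{-4 + 386^{2} - 106150} - \frac{446561}{\left(-1\right) 22294} = \frac{461891}{-4 + 148996 - 106150} - \frac{446561}{-22294} = \frac{461891}{42842} - - \frac{446561}{22294} = 461891 \cdot \frac{1}{42842} + \frac{446561}{22294} = \frac{461891}{42842} + \frac{446561}{22294} = \frac{7357241079}{238779887}$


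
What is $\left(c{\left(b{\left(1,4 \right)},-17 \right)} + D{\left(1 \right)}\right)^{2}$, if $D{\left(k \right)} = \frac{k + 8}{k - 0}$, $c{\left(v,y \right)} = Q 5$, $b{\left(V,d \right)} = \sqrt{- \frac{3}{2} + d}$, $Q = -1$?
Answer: $16$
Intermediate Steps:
$b{\left(V,d \right)} = \sqrt{- \frac{3}{2} + d}$ ($b{\left(V,d \right)} = \sqrt{\left(-3\right) \frac{1}{2} + d} = \sqrt{- \frac{3}{2} + d}$)
$c{\left(v,y \right)} = -5$ ($c{\left(v,y \right)} = \left(-1\right) 5 = -5$)
$D{\left(k \right)} = \frac{8 + k}{k}$ ($D{\left(k \right)} = \frac{8 + k}{k + \left(-3 + 3\right)} = \frac{8 + k}{k + 0} = \frac{8 + k}{k}$)
$\left(c{\left(b{\left(1,4 \right)},-17 \right)} + D{\left(1 \right)}\right)^{2} = \left(-5 + \frac{8 + 1}{1}\right)^{2} = \left(-5 + 1 \cdot 9\right)^{2} = \left(-5 + 9\right)^{2} = 4^{2} = 16$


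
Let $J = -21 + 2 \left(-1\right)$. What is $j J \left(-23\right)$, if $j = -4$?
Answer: $-2116$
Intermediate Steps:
$J = -23$ ($J = -21 - 2 = -23$)
$j J \left(-23\right) = \left(-4\right) \left(-23\right) \left(-23\right) = 92 \left(-23\right) = -2116$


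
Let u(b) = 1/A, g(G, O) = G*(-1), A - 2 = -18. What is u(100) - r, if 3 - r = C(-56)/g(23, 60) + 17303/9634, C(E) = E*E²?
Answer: 13532831345/1772656 ≈ 7634.2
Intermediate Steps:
A = -16 (A = 2 - 18 = -16)
g(G, O) = -G
C(E) = E³
u(b) = -1/16 (u(b) = 1/(-16) = -1/16)
r = -1691617767/221582 (r = 3 - ((-56)³/((-1*23)) + 17303/9634) = 3 - (-175616/(-23) + 17303*(1/9634)) = 3 - (-175616*(-1/23) + 17303/9634) = 3 - (175616/23 + 17303/9634) = 3 - 1*1692282513/221582 = 3 - 1692282513/221582 = -1691617767/221582 ≈ -7634.3)
u(100) - r = -1/16 - 1*(-1691617767/221582) = -1/16 + 1691617767/221582 = 13532831345/1772656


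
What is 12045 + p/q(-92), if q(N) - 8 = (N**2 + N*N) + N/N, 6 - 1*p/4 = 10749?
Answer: 203963193/16937 ≈ 12042.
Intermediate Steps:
p = -42972 (p = 24 - 4*10749 = 24 - 42996 = -42972)
q(N) = 9 + 2*N**2 (q(N) = 8 + ((N**2 + N*N) + N/N) = 8 + ((N**2 + N**2) + 1) = 8 + (2*N**2 + 1) = 8 + (1 + 2*N**2) = 9 + 2*N**2)
12045 + p/q(-92) = 12045 - 42972/(9 + 2*(-92)**2) = 12045 - 42972/(9 + 2*8464) = 12045 - 42972/(9 + 16928) = 12045 - 42972/16937 = 203963193/16937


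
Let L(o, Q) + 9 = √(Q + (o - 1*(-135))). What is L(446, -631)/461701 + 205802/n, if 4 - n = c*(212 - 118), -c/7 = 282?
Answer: 47508659581/42836618780 + 5*I*√2/461701 ≈ 1.1091 + 1.5315e-5*I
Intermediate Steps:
L(o, Q) = -9 + √(135 + Q + o) (L(o, Q) = -9 + √(Q + (o - 1*(-135))) = -9 + √(Q + (o + 135)) = -9 + √(Q + (135 + o)) = -9 + √(135 + Q + o))
c = -1974 (c = -7*282 = -1974)
n = 185560 (n = 4 - (-1974)*(212 - 118) = 4 - (-1974)*94 = 4 - 1*(-185556) = 4 + 185556 = 185560)
L(446, -631)/461701 + 205802/n = (-9 + √(135 - 631 + 446))/461701 + 205802/185560 = (-9 + √(-50))*(1/461701) + 205802*(1/185560) = (-9 + 5*I*√2)*(1/461701) + 102901/92780 = (-9/461701 + 5*I*√2/461701) + 102901/92780 = 47508659581/42836618780 + 5*I*√2/461701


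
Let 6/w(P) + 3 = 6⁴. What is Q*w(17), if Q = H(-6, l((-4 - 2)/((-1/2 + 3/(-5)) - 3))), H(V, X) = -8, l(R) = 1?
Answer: -16/431 ≈ -0.037123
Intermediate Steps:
w(P) = 2/431 (w(P) = 6/(-3 + 6⁴) = 6/(-3 + 1296) = 6/1293 = 6*(1/1293) = 2/431)
Q = -8
Q*w(17) = -8*2/431 = -16/431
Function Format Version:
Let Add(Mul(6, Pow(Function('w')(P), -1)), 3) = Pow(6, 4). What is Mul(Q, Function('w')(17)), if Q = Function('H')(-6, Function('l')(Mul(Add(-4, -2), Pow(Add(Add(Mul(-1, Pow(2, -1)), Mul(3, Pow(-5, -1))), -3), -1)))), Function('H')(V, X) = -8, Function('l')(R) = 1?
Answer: Rational(-16, 431) ≈ -0.037123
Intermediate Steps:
Function('w')(P) = Rational(2, 431) (Function('w')(P) = Mul(6, Pow(Add(-3, Pow(6, 4)), -1)) = Mul(6, Pow(Add(-3, 1296), -1)) = Mul(6, Pow(1293, -1)) = Mul(6, Rational(1, 1293)) = Rational(2, 431))
Q = -8
Mul(Q, Function('w')(17)) = Mul(-8, Rational(2, 431)) = Rational(-16, 431)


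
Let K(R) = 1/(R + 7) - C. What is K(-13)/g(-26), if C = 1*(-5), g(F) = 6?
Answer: 29/36 ≈ 0.80556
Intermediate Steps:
C = -5
K(R) = 5 + 1/(7 + R) (K(R) = 1/(R + 7) - 1*(-5) = 1/(7 + R) + 5 = 5 + 1/(7 + R))
K(-13)/g(-26) = ((36 + 5*(-13))/(7 - 13))/6 = ((36 - 65)/(-6))*(⅙) = -⅙*(-29)*(⅙) = (29/6)*(⅙) = 29/36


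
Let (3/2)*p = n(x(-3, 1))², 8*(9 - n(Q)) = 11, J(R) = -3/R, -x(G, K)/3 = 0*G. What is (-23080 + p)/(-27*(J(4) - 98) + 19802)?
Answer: -2211959/2156952 ≈ -1.0255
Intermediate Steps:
x(G, K) = 0 (x(G, K) = -0*G = -3*0 = 0)
n(Q) = 61/8 (n(Q) = 9 - ⅛*11 = 9 - 11/8 = 61/8)
p = 3721/96 (p = 2*(61/8)²/3 = (⅔)*(3721/64) = 3721/96 ≈ 38.760)
(-23080 + p)/(-27*(J(4) - 98) + 19802) = (-23080 + 3721/96)/(-27*(-3/4 - 98) + 19802) = -2211959/(96*(-27*(-3*¼ - 98) + 19802)) = -2211959/(96*(-27*(-¾ - 98) + 19802)) = -2211959/(96*(-27*(-395/4) + 19802)) = -2211959/(96*(10665/4 + 19802)) = -2211959/(96*89873/4) = -2211959/96*4/89873 = -2211959/2156952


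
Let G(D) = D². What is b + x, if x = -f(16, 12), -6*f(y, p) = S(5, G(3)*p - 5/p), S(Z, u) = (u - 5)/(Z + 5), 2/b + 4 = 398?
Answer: 243227/141840 ≈ 1.7148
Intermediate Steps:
b = 1/197 (b = 2/(-4 + 398) = 2/394 = 2*(1/394) = 1/197 ≈ 0.0050761)
S(Z, u) = (-5 + u)/(5 + Z)
f(y, p) = 1/12 - 3*p/20 + 1/(12*p) (f(y, p) = -(-5 + (3²*p - 5/p))/(6*(5 + 5)) = -(-5 + (9*p - 5/p))/(6*10) = -(-5 + (-5/p + 9*p))/60 = -(-5 - 5/p + 9*p)/60 = -(-½ - 1/(2*p) + 9*p/10)/6 = 1/12 - 3*p/20 + 1/(12*p))
x = 1231/720 (x = -(5 + 12*(5 - 9*12))/(60*12) = -(5 + 12*(5 - 108))/(60*12) = -(5 + 12*(-103))/(60*12) = -(5 - 1236)/(60*12) = -(-1231)/(60*12) = -1*(-1231/720) = 1231/720 ≈ 1.7097)
b + x = 1/197 + 1231/720 = 243227/141840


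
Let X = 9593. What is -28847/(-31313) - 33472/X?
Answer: -4261765/1659589 ≈ -2.5680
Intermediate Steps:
-28847/(-31313) - 33472/X = -28847/(-31313) - 33472/9593 = -28847*(-1/31313) - 33472*1/9593 = 28847/31313 - 33472/9593 = -4261765/1659589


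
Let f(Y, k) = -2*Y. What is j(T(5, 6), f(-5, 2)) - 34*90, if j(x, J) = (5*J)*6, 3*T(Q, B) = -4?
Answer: -2760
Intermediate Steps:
T(Q, B) = -4/3 (T(Q, B) = (1/3)*(-4) = -4/3)
j(x, J) = 30*J
j(T(5, 6), f(-5, 2)) - 34*90 = 30*(-2*(-5)) - 34*90 = 30*10 - 3060 = 300 - 3060 = -2760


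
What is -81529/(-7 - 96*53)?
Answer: 81529/5095 ≈ 16.002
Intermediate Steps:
-81529/(-7 - 96*53) = -81529/(-7 - 5088) = -81529/(-5095) = -81529*(-1/5095) = 81529/5095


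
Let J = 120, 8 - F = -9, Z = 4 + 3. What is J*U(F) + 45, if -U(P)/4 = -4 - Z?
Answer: 5325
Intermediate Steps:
Z = 7
F = 17 (F = 8 - 1*(-9) = 8 + 9 = 17)
U(P) = 44 (U(P) = -4*(-4 - 1*7) = -4*(-4 - 7) = -4*(-11) = 44)
J*U(F) + 45 = 120*44 + 45 = 5280 + 45 = 5325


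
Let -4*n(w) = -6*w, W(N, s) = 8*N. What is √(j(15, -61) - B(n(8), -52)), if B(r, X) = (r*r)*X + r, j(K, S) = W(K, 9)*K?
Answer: 2*√2319 ≈ 96.312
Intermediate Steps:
n(w) = 3*w/2 (n(w) = -(-3)*w/2 = 3*w/2)
j(K, S) = 8*K² (j(K, S) = (8*K)*K = 8*K²)
B(r, X) = r + X*r² (B(r, X) = r²*X + r = X*r² + r = r + X*r²)
√(j(15, -61) - B(n(8), -52)) = √(8*15² - (3/2)*8*(1 - 78*8)) = √(8*225 - 12*(1 - 52*12)) = √(1800 - 12*(1 - 624)) = √(1800 - 12*(-623)) = √(1800 - 1*(-7476)) = √(1800 + 7476) = √9276 = 2*√2319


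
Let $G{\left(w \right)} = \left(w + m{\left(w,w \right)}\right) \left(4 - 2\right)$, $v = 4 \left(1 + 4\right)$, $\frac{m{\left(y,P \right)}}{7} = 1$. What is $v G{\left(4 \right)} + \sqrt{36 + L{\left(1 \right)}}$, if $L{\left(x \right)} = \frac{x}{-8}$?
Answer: $440 + \frac{\sqrt{574}}{4} \approx 445.99$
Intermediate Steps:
$L{\left(x \right)} = - \frac{x}{8}$ ($L{\left(x \right)} = x \left(- \frac{1}{8}\right) = - \frac{x}{8}$)
$m{\left(y,P \right)} = 7$ ($m{\left(y,P \right)} = 7 \cdot 1 = 7$)
$v = 20$ ($v = 4 \cdot 5 = 20$)
$G{\left(w \right)} = 14 + 2 w$ ($G{\left(w \right)} = \left(w + 7\right) \left(4 - 2\right) = \left(7 + w\right) 2 = 14 + 2 w$)
$v G{\left(4 \right)} + \sqrt{36 + L{\left(1 \right)}} = 20 \left(14 + 2 \cdot 4\right) + \sqrt{36 - \frac{1}{8}} = 20 \left(14 + 8\right) + \sqrt{36 - \frac{1}{8}} = 20 \cdot 22 + \sqrt{\frac{287}{8}} = 440 + \frac{\sqrt{574}}{4}$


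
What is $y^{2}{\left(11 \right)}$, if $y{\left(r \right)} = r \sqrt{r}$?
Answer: $1331$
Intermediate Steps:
$y{\left(r \right)} = r^{\frac{3}{2}}$
$y^{2}{\left(11 \right)} = \left(11^{\frac{3}{2}}\right)^{2} = \left(11 \sqrt{11}\right)^{2} = 1331$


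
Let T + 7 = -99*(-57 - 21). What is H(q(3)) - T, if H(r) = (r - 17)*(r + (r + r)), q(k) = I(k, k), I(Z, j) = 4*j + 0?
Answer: -7895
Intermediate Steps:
I(Z, j) = 4*j
q(k) = 4*k
H(r) = 3*r*(-17 + r) (H(r) = (-17 + r)*(r + 2*r) = (-17 + r)*(3*r) = 3*r*(-17 + r))
T = 7715 (T = -7 - 99*(-57 - 21) = -7 - 99*(-78) = -7 + 7722 = 7715)
H(q(3)) - T = 3*(4*3)*(-17 + 4*3) - 1*7715 = 3*12*(-17 + 12) - 7715 = 3*12*(-5) - 7715 = -180 - 7715 = -7895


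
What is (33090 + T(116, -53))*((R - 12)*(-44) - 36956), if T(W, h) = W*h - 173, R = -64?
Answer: -899759628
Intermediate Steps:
T(W, h) = -173 + W*h
(33090 + T(116, -53))*((R - 12)*(-44) - 36956) = (33090 + (-173 + 116*(-53)))*((-64 - 12)*(-44) - 36956) = (33090 + (-173 - 6148))*(-76*(-44) - 36956) = (33090 - 6321)*(3344 - 36956) = 26769*(-33612) = -899759628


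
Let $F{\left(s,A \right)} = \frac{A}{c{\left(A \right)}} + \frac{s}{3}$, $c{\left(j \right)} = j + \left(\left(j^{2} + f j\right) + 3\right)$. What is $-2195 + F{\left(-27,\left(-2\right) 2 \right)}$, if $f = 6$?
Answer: $- \frac{19832}{9} \approx -2203.6$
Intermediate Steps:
$c{\left(j \right)} = 3 + j^{2} + 7 j$ ($c{\left(j \right)} = j + \left(\left(j^{2} + 6 j\right) + 3\right) = j + \left(3 + j^{2} + 6 j\right) = 3 + j^{2} + 7 j$)
$F{\left(s,A \right)} = \frac{s}{3} + \frac{A}{3 + A^{2} + 7 A}$ ($F{\left(s,A \right)} = \frac{A}{3 + A^{2} + 7 A} + \frac{s}{3} = \frac{s}{3} + \frac{A}{3 + A^{2} + 7 A}$)
$-2195 + F{\left(-27,\left(-2\right) 2 \right)} = -2195 + \frac{\left(-2\right) 2 + \frac{1}{3} \left(-27\right) \left(3 + \left(\left(-2\right) 2\right)^{2} + 7 \left(\left(-2\right) 2\right)\right)}{3 + \left(\left(-2\right) 2\right)^{2} + 7 \left(\left(-2\right) 2\right)} = -2195 + \frac{-4 + \frac{1}{3} \left(-27\right) \left(3 + \left(-4\right)^{2} + 7 \left(-4\right)\right)}{3 + \left(-4\right)^{2} + 7 \left(-4\right)} = -2195 + \frac{-4 + \frac{1}{3} \left(-27\right) \left(3 + 16 - 28\right)}{3 + 16 - 28} = -2195 + \frac{-4 + \frac{1}{3} \left(-27\right) \left(-9\right)}{-9} = -2195 - \frac{-4 + 81}{9} = -2195 - \frac{77}{9} = - \frac{19832}{9}$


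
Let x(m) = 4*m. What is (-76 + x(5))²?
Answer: 3136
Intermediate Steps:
(-76 + x(5))² = (-76 + 4*5)² = (-76 + 20)² = (-56)² = 3136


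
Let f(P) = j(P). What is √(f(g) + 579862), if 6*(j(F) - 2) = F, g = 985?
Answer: √20881014/6 ≈ 761.60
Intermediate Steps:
j(F) = 2 + F/6
f(P) = 2 + P/6
√(f(g) + 579862) = √((2 + (⅙)*985) + 579862) = √((2 + 985/6) + 579862) = √(997/6 + 579862) = √(3480169/6) = √20881014/6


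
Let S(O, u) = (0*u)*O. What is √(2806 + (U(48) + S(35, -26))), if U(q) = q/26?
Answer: √474526/13 ≈ 52.989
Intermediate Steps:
U(q) = q/26 (U(q) = q*(1/26) = q/26)
S(O, u) = 0 (S(O, u) = 0*O = 0)
√(2806 + (U(48) + S(35, -26))) = √(2806 + ((1/26)*48 + 0)) = √(2806 + (24/13 + 0)) = √(2806 + 24/13) = √(36502/13) = √474526/13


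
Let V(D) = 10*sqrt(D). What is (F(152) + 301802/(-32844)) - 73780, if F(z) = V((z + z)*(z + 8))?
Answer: -1211766061/16422 + 160*sqrt(190) ≈ -71584.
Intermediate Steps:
F(z) = 10*sqrt(2)*sqrt(z*(8 + z)) (F(z) = 10*sqrt((z + z)*(z + 8)) = 10*sqrt((2*z)*(8 + z)) = 10*sqrt(2*z*(8 + z)) = 10*(sqrt(2)*sqrt(z*(8 + z))) = 10*sqrt(2)*sqrt(z*(8 + z)))
(F(152) + 301802/(-32844)) - 73780 = (10*sqrt(2)*sqrt(152*(8 + 152)) + 301802/(-32844)) - 73780 = (10*sqrt(2)*sqrt(152*160) + 301802*(-1/32844)) - 73780 = (10*sqrt(2)*sqrt(24320) - 150901/16422) - 73780 = (10*sqrt(2)*(16*sqrt(95)) - 150901/16422) - 73780 = (160*sqrt(190) - 150901/16422) - 73780 = (-150901/16422 + 160*sqrt(190)) - 73780 = -1211766061/16422 + 160*sqrt(190)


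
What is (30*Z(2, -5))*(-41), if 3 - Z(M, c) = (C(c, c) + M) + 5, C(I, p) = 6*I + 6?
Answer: -24600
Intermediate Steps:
C(I, p) = 6 + 6*I
Z(M, c) = -8 - M - 6*c (Z(M, c) = 3 - (((6 + 6*c) + M) + 5) = 3 - ((6 + M + 6*c) + 5) = 3 - (11 + M + 6*c) = 3 + (-11 - M - 6*c) = -8 - M - 6*c)
(30*Z(2, -5))*(-41) = (30*(-8 - 1*2 - 6*(-5)))*(-41) = (30*(-8 - 2 + 30))*(-41) = (30*20)*(-41) = 600*(-41) = -24600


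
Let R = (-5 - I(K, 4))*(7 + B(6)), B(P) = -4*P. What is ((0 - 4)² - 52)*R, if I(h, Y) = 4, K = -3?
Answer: -5508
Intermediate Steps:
R = 153 (R = (-5 - 1*4)*(7 - 4*6) = (-5 - 4)*(7 - 24) = -9*(-17) = 153)
((0 - 4)² - 52)*R = ((0 - 4)² - 52)*153 = ((-4)² - 52)*153 = (16 - 52)*153 = -36*153 = -5508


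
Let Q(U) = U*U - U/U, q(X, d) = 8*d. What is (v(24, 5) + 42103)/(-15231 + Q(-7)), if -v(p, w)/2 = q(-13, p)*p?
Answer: -32887/15183 ≈ -2.1660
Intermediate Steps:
v(p, w) = -16*p² (v(p, w) = -2*8*p*p = -16*p²)
Q(U) = -1 + U² (Q(U) = U² - 1*1 = U² - 1 = -1 + U²)
(v(24, 5) + 42103)/(-15231 + Q(-7)) = (-16*24² + 42103)/(-15231 + (-1 + (-7)²)) = (-16*576 + 42103)/(-15231 + (-1 + 49)) = (-9216 + 42103)/(-15231 + 48) = 32887/(-15183) = 32887*(-1/15183) = -32887/15183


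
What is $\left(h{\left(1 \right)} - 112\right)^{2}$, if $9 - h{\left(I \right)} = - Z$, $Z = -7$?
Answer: $12100$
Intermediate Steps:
$h{\left(I \right)} = 2$ ($h{\left(I \right)} = 9 - \left(-1\right) \left(-7\right) = 9 - 7 = 2$)
$\left(h{\left(1 \right)} - 112\right)^{2} = \left(2 - 112\right)^{2} = \left(-110\right)^{2} = 12100$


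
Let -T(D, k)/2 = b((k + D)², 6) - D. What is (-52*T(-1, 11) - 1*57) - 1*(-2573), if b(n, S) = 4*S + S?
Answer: 5740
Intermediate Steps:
b(n, S) = 5*S
T(D, k) = -60 + 2*D (T(D, k) = -2*(5*6 - D) = -2*(30 - D) = -60 + 2*D)
(-52*T(-1, 11) - 1*57) - 1*(-2573) = (-52*(-60 + 2*(-1)) - 1*57) - 1*(-2573) = (-52*(-60 - 2) - 57) + 2573 = (-52*(-62) - 57) + 2573 = (3224 - 57) + 2573 = 3167 + 2573 = 5740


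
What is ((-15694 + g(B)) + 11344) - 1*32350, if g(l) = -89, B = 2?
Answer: -36789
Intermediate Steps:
((-15694 + g(B)) + 11344) - 1*32350 = ((-15694 - 89) + 11344) - 1*32350 = (-15783 + 11344) - 32350 = -4439 - 32350 = -36789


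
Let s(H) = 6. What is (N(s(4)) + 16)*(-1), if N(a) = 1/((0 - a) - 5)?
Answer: -175/11 ≈ -15.909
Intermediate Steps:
N(a) = 1/(-5 - a) (N(a) = 1/(-a - 5) = 1/(-5 - a))
(N(s(4)) + 16)*(-1) = (-1/(5 + 6) + 16)*(-1) = (-1/11 + 16)*(-1) = (175/11)*(-1) = -175/11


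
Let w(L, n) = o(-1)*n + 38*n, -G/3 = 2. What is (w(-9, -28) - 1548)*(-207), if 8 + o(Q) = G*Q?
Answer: 529092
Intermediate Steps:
G = -6 (G = -3*2 = -6)
o(Q) = -8 - 6*Q
w(L, n) = 36*n (w(L, n) = (-8 - 6*(-1))*n + 38*n = (-8 + 6)*n + 38*n = -2*n + 38*n = 36*n)
(w(-9, -28) - 1548)*(-207) = (36*(-28) - 1548)*(-207) = (-1008 - 1548)*(-207) = -2556*(-207) = 529092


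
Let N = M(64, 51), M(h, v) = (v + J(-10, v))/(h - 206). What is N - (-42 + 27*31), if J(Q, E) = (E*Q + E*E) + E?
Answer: -115083/142 ≈ -810.44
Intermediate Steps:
J(Q, E) = E + E**2 + E*Q (J(Q, E) = (E*Q + E**2) + E = (E**2 + E*Q) + E = E + E**2 + E*Q)
M(h, v) = (v + v*(-9 + v))/(-206 + h) (M(h, v) = (v + v*(1 + v - 10))/(h - 206) = (v + v*(-9 + v))/(-206 + h))
N = -2193/142 (N = 51*(-8 + 51)/(-206 + 64) = 51*43/(-142) = 51*(-1/142)*43 = -2193/142 ≈ -15.444)
N - (-42 + 27*31) = -2193/142 - (-42 + 27*31) = -2193/142 - (-42 + 837) = -2193/142 - 1*795 = -2193/142 - 795 = -115083/142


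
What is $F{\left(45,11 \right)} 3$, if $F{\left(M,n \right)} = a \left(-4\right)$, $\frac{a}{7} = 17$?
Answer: $-1428$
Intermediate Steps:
$a = 119$ ($a = 7 \cdot 17 = 119$)
$F{\left(M,n \right)} = -476$ ($F{\left(M,n \right)} = 119 \left(-4\right) = -476$)
$F{\left(45,11 \right)} 3 = \left(-476\right) 3 = -1428$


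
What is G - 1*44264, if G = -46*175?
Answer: -52314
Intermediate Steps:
G = -8050 (G = -1*8050 = -8050)
G - 1*44264 = -8050 - 1*44264 = -8050 - 44264 = -52314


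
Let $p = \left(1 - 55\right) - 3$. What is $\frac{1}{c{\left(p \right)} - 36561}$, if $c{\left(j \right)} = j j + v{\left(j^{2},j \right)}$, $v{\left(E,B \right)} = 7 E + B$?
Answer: $- \frac{1}{10626} \approx -9.4109 \cdot 10^{-5}$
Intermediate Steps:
$p = -57$ ($p = -54 - 3 = -57$)
$v{\left(E,B \right)} = B + 7 E$
$c{\left(j \right)} = j + 8 j^{2}$ ($c{\left(j \right)} = j j + \left(j + 7 j^{2}\right) = j^{2} + \left(j + 7 j^{2}\right) = j + 8 j^{2}$)
$\frac{1}{c{\left(p \right)} - 36561} = \frac{1}{- 57 \left(1 + 8 \left(-57\right)\right) - 36561} = \frac{1}{- 57 \left(1 - 456\right) - 36561} = \frac{1}{\left(-57\right) \left(-455\right) - 36561} = \frac{1}{25935 - 36561} = \frac{1}{-10626} = - \frac{1}{10626}$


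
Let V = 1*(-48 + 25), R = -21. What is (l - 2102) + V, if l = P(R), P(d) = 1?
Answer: -2124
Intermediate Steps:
l = 1
V = -23 (V = 1*(-23) = -23)
(l - 2102) + V = (1 - 2102) - 23 = -2101 - 23 = -2124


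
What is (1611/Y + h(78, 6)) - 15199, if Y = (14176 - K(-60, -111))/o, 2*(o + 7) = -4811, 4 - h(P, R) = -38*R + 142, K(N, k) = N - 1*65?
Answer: -48880077/3178 ≈ -15381.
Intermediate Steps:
K(N, k) = -65 + N (K(N, k) = N - 65 = -65 + N)
h(P, R) = -138 + 38*R (h(P, R) = 4 - (-38*R + 142) = 4 - (142 - 38*R) = 4 + (-142 + 38*R) = -138 + 38*R)
o = -4825/2 (o = -7 + (½)*(-4811) = -7 - 4811/2 = -4825/2 ≈ -2412.5)
Y = -28602/4825 (Y = (14176 - (-65 - 60))/(-4825/2) = (14176 - 1*(-125))*(-2/4825) = (14176 + 125)*(-2/4825) = 14301*(-2/4825) = -28602/4825 ≈ -5.9279)
(1611/Y + h(78, 6)) - 15199 = (1611/(-28602/4825) + (-138 + 38*6)) - 15199 = (1611*(-4825/28602) + (-138 + 228)) - 15199 = (-863675/3178 + 90) - 15199 = -577655/3178 - 15199 = -48880077/3178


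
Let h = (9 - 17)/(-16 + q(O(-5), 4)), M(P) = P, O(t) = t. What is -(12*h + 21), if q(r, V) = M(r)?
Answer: -179/7 ≈ -25.571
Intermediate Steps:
q(r, V) = r
h = 8/21 (h = (9 - 17)/(-16 - 5) = -8/(-21) = -8*(-1/21) = 8/21 ≈ 0.38095)
-(12*h + 21) = -(12*(8/21) + 21) = -(32/7 + 21) = -1*179/7 = -179/7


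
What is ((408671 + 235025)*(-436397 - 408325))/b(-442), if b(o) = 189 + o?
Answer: 543744172512/253 ≈ 2.1492e+9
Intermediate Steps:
((408671 + 235025)*(-436397 - 408325))/b(-442) = ((408671 + 235025)*(-436397 - 408325))/(189 - 442) = (643696*(-844722))/(-253) = -543744172512*(-1/253) = 543744172512/253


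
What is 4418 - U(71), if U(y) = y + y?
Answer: 4276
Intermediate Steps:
U(y) = 2*y
4418 - U(71) = 4418 - 2*71 = 4418 - 1*142 = 4418 - 142 = 4276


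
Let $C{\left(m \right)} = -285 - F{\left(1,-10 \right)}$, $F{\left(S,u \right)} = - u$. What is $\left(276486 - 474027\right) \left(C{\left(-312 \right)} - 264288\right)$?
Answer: $52265990403$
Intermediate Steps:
$C{\left(m \right)} = -295$ ($C{\left(m \right)} = -285 - \left(-1\right) \left(-10\right) = -285 - 10 = -295$)
$\left(276486 - 474027\right) \left(C{\left(-312 \right)} - 264288\right) = \left(276486 - 474027\right) \left(-295 - 264288\right) = \left(-197541\right) \left(-264583\right) = 52265990403$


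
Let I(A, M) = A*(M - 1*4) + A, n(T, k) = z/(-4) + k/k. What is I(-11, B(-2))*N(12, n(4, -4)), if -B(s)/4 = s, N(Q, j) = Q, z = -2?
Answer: -660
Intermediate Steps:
n(T, k) = 3/2 (n(T, k) = -2/(-4) + k/k = -2*(-¼) + 1 = ½ + 1 = 3/2)
B(s) = -4*s
I(A, M) = A + A*(-4 + M) (I(A, M) = A*(M - 4) + A = A*(-4 + M) + A = A + A*(-4 + M))
I(-11, B(-2))*N(12, n(4, -4)) = -11*(-3 - 4*(-2))*12 = -11*(-3 + 8)*12 = -11*5*12 = -55*12 = -660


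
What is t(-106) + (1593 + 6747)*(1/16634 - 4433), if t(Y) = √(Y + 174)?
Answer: -307489632570/8317 + 2*√17 ≈ -3.6971e+7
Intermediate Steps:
t(Y) = √(174 + Y)
t(-106) + (1593 + 6747)*(1/16634 - 4433) = √(174 - 106) + (1593 + 6747)*(1/16634 - 4433) = √68 + 8340*(1/16634 - 4433) = 2*√17 + 8340*(-73738521/16634) = 2*√17 - 307489632570/8317 = -307489632570/8317 + 2*√17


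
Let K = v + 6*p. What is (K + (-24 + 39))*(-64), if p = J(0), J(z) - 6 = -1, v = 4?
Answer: -3136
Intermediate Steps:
J(z) = 5 (J(z) = 6 - 1 = 5)
p = 5
K = 34 (K = 4 + 6*5 = 4 + 30 = 34)
(K + (-24 + 39))*(-64) = (34 + (-24 + 39))*(-64) = (34 + 15)*(-64) = 49*(-64) = -3136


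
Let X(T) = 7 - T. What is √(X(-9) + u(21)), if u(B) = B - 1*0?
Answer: √37 ≈ 6.0828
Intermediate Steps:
u(B) = B (u(B) = B + 0 = B)
√(X(-9) + u(21)) = √((7 - 1*(-9)) + 21) = √((7 + 9) + 21) = √(16 + 21) = √37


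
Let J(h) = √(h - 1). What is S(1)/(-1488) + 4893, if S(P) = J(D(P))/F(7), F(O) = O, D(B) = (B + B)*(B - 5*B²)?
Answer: 4893 - I/3472 ≈ 4893.0 - 0.00028802*I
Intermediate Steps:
D(B) = 2*B*(B - 5*B²) (D(B) = (2*B)*(B - 5*B²) = 2*B*(B - 5*B²))
J(h) = √(-1 + h)
S(P) = √(-1 + P²*(2 - 10*P))/7
S(1)/(-1488) + 4893 = (√(-1 - 10*1³ + 2*1²)/7)/(-1488) + 4893 = (√(-1 - 10*1 + 2*1)/7)*(-1/1488) + 4893 = (√(-1 - 10 + 2)/7)*(-1/1488) + 4893 = (√(-9)/7)*(-1/1488) + 4893 = ((3*I)/7)*(-1/1488) + 4893 = (3*I/7)*(-1/1488) + 4893 = -I/3472 + 4893 = 4893 - I/3472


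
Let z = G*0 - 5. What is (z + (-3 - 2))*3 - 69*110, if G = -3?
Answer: -7620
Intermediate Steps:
z = -5 (z = -3*0 - 5 = 0 - 5 = -5)
(z + (-3 - 2))*3 - 69*110 = (-5 + (-3 - 2))*3 - 69*110 = (-5 - 5)*3 - 7590 = -10*3 - 7590 = -30 - 7590 = -7620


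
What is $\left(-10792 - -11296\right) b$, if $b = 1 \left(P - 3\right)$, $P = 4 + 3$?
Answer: $2016$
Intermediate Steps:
$P = 7$
$b = 4$ ($b = 1 \left(7 - 3\right) = 1 \cdot 4 = 4$)
$\left(-10792 - -11296\right) b = \left(-10792 - -11296\right) 4 = \left(-10792 + 11296\right) 4 = 504 \cdot 4 = 2016$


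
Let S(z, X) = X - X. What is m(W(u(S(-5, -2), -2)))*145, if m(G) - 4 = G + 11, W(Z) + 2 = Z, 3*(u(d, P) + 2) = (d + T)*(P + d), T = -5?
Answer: 6235/3 ≈ 2078.3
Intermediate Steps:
S(z, X) = 0
u(d, P) = -2 + (-5 + d)*(P + d)/3 (u(d, P) = -2 + ((d - 5)*(P + d))/3 = -2 + ((-5 + d)*(P + d))/3 = -2 + (-5 + d)*(P + d)/3)
W(Z) = -2 + Z
m(G) = 15 + G (m(G) = 4 + (G + 11) = 4 + (11 + G) = 15 + G)
m(W(u(S(-5, -2), -2)))*145 = (15 + (-2 + (-2 - 5/3*(-2) - 5/3*0 + (⅓)*0² + (⅓)*(-2)*0)))*145 = (15 + (-2 + (-2 + 10/3 + 0 + (⅓)*0 + 0)))*145 = (15 + (-2 + (-2 + 10/3 + 0 + 0 + 0)))*145 = (15 + (-2 + 4/3))*145 = (15 - ⅔)*145 = (43/3)*145 = 6235/3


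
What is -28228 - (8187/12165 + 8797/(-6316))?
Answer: -722939599169/25611380 ≈ -28227.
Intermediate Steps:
-28228 - (8187/12165 + 8797/(-6316)) = -28228 - (8187*(1/12165) + 8797*(-1/6316)) = -28228 - (2729/4055 - 8797/6316) = -28228 - 1*(-18435471/25611380) = -28228 + 18435471/25611380 = -722939599169/25611380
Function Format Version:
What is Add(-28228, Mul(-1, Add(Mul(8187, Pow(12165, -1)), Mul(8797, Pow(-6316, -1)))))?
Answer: Rational(-722939599169, 25611380) ≈ -28227.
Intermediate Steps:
Add(-28228, Mul(-1, Add(Mul(8187, Pow(12165, -1)), Mul(8797, Pow(-6316, -1))))) = Add(-28228, Mul(-1, Add(Mul(8187, Rational(1, 12165)), Mul(8797, Rational(-1, 6316))))) = Add(-28228, Mul(-1, Add(Rational(2729, 4055), Rational(-8797, 6316)))) = Add(-28228, Mul(-1, Rational(-18435471, 25611380))) = Add(-28228, Rational(18435471, 25611380)) = Rational(-722939599169, 25611380)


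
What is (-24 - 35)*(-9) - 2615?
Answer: -2084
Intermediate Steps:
(-24 - 35)*(-9) - 2615 = -59*(-9) - 2615 = 531 - 2615 = -2084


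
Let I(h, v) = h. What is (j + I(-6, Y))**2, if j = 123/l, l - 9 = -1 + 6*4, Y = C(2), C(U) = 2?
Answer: 4761/1024 ≈ 4.6494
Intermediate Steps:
Y = 2
l = 32 (l = 9 + (-1 + 6*4) = 9 + (-1 + 24) = 9 + 23 = 32)
j = 123/32 ≈ 3.8438
(j + I(-6, Y))**2 = (123/32 - 6)**2 = (-69/32)**2 = 4761/1024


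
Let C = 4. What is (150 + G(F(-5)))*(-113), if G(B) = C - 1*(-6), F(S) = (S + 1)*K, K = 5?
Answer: -18080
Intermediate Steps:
F(S) = 5 + 5*S (F(S) = (S + 1)*5 = (1 + S)*5 = 5 + 5*S)
G(B) = 10 (G(B) = 4 - 1*(-6) = 4 + 6 = 10)
(150 + G(F(-5)))*(-113) = (150 + 10)*(-113) = 160*(-113) = -18080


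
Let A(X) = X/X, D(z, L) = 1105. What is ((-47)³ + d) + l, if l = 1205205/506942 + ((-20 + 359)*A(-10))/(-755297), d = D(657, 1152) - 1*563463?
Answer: -255074313296307547/382891771774 ≈ -6.6618e+5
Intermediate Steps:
A(X) = 1
d = -562358 (d = 1105 - 1*563463 = 1105 - 563463 = -562358)
l = 910115867547/382891771774 (l = 1205205/506942 + ((-20 + 359)*1)/(-755297) = 1205205*(1/506942) + (339*1)*(-1/755297) = 1205205/506942 + 339*(-1/755297) = 1205205/506942 - 339/755297 = 910115867547/382891771774 ≈ 2.3770)
((-47)³ + d) + l = ((-47)³ - 562358) + 910115867547/382891771774 = (-103823 - 562358) + 910115867547/382891771774 = -666181 + 910115867547/382891771774 = -255074313296307547/382891771774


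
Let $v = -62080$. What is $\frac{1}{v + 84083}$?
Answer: $\frac{1}{22003} \approx 4.5448 \cdot 10^{-5}$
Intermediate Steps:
$\frac{1}{v + 84083} = \frac{1}{-62080 + 84083} = \frac{1}{22003}$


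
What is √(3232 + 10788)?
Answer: 2*√3505 ≈ 118.41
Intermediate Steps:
√(3232 + 10788) = √14020 = 2*√3505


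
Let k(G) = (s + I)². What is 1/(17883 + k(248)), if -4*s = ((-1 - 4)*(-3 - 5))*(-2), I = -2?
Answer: 1/18207 ≈ 5.4924e-5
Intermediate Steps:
s = 20 (s = -(-1 - 4)*(-3 - 5)*(-2)/4 = -(-5*(-8))*(-2)/4 = -10*(-2) = -¼*(-80) = 20)
k(G) = 324 (k(G) = (20 - 2)² = 18² = 324)
1/(17883 + k(248)) = 1/(17883 + 324) = 1/18207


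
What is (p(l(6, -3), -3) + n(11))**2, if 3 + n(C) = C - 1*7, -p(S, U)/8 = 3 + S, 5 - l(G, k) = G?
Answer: 225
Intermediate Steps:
l(G, k) = 5 - G
p(S, U) = -24 - 8*S (p(S, U) = -8*(3 + S) = -24 - 8*S)
n(C) = -10 + C (n(C) = -3 + (C - 1*7) = -3 + (C - 7) = -3 + (-7 + C) = -10 + C)
(p(l(6, -3), -3) + n(11))**2 = ((-24 - 8*(5 - 1*6)) + (-10 + 11))**2 = ((-24 - 8*(5 - 6)) + 1)**2 = ((-24 - 8*(-1)) + 1)**2 = ((-24 + 8) + 1)**2 = (-16 + 1)**2 = (-15)**2 = 225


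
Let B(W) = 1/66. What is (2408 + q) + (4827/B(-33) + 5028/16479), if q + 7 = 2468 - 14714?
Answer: 1695894017/5493 ≈ 3.0874e+5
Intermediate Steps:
B(W) = 1/66
q = -12253 (q = -7 + (2468 - 14714) = -7 - 12246 = -12253)
(2408 + q) + (4827/B(-33) + 5028/16479) = (2408 - 12253) + (4827/(1/66) + 5028/16479) = -9845 + (4827*66 + 5028*(1/16479)) = -9845 + (318582 + 1676/5493) = -9845 + 1749972602/5493 = 1695894017/5493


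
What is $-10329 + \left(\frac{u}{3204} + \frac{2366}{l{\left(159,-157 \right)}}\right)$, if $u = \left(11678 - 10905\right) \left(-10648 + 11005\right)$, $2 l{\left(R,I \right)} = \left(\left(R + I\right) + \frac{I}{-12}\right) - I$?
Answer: $- \frac{3218454959}{315060} \approx -10215.0$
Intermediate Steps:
$l{\left(R,I \right)} = \frac{R}{2} - \frac{I}{24}$ ($l{\left(R,I \right)} = \frac{\left(\left(R + I\right) + \frac{I}{-12}\right) - I}{2} = \frac{\left(\left(I + R\right) + I \left(- \frac{1}{12}\right)\right) - I}{2} = \frac{\left(\left(I + R\right) - \frac{I}{12}\right) - I}{2} = \frac{\left(R + \frac{11 I}{12}\right) - I}{2} = \frac{R - \frac{I}{12}}{2} = \frac{R}{2} - \frac{I}{24}$)
$u = 275961$ ($u = 773 \cdot 357 = 275961$)
$-10329 + \left(\frac{u}{3204} + \frac{2366}{l{\left(159,-157 \right)}}\right) = -10329 + \left(\frac{275961}{3204} + \frac{2366}{\frac{1}{2} \cdot 159 - - \frac{157}{24}}\right) = -10329 + \left(275961 \cdot \frac{1}{3204} + \frac{2366}{\frac{159}{2} + \frac{157}{24}}\right) = -10329 + \left(\frac{91987}{1068} + \frac{2366}{\frac{2065}{24}}\right) = -10329 + \left(\frac{91987}{1068} + 2366 \cdot \frac{24}{2065}\right) = -10329 + \left(\frac{91987}{1068} + \frac{8112}{295}\right) = -10329 + \frac{35799781}{315060} = - \frac{3218454959}{315060}$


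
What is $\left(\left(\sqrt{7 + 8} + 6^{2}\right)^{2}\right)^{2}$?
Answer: $\left(36 + \sqrt{15}\right)^{4} \approx 2.5276 \cdot 10^{6}$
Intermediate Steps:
$\left(\left(\sqrt{7 + 8} + 6^{2}\right)^{2}\right)^{2} = \left(\left(\sqrt{15} + 36\right)^{2}\right)^{2} = \left(\left(36 + \sqrt{15}\right)^{2}\right)^{2} = \left(36 + \sqrt{15}\right)^{4}$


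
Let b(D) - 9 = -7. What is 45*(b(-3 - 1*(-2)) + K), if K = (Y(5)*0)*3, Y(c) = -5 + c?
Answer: 90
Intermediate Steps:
b(D) = 2 (b(D) = 9 - 7 = 2)
K = 0 (K = ((-5 + 5)*0)*3 = (0*0)*3 = 0*3 = 0)
45*(b(-3 - 1*(-2)) + K) = 45*(2 + 0) = 45*2 = 90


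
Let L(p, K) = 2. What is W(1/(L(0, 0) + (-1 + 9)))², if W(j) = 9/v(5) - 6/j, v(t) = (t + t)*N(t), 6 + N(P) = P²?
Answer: 129754881/36100 ≈ 3594.3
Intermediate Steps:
N(P) = -6 + P²
v(t) = 2*t*(-6 + t²) (v(t) = (t + t)*(-6 + t²) = (2*t)*(-6 + t²) = 2*t*(-6 + t²))
W(j) = 9/190 - 6/j (W(j) = 9/((2*5*(-6 + 5²))) - 6/j = 9/((2*5*(-6 + 25))) - 6/j = 9/((2*5*19)) - 6/j = 9/190 - 6/j)
W(1/(L(0, 0) + (-1 + 9)))² = (9/190 - 6/(1/(2 + (-1 + 9))))² = (9/190 - 6/(1/(2 + 8)))² = (9/190 - 6/(1/10))² = (9/190 - 6/⅒)² = (9/190 - 6*10)² = (9/190 - 60)² = (-11391/190)² = 129754881/36100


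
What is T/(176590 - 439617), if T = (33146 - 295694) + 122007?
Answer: 140541/263027 ≈ 0.53432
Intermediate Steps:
T = -140541 (T = -262548 + 122007 = -140541)
T/(176590 - 439617) = -140541/(176590 - 439617) = -140541/(-263027) = -140541*(-1/263027) = 140541/263027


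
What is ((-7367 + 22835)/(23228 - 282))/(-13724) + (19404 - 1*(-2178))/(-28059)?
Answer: -12051136785/15666817474 ≈ -0.76921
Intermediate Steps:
((-7367 + 22835)/(23228 - 282))/(-13724) + (19404 - 1*(-2178))/(-28059) = (15468/22946)*(-1/13724) + (19404 + 2178)*(-1/28059) = (15468*(1/22946))*(-1/13724) + 21582*(-1/28059) = (7734/11473)*(-1/13724) - 7194/9353 = -3867/78727726 - 7194/9353 = -12051136785/15666817474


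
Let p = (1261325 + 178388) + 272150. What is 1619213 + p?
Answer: 3331076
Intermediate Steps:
p = 1711863 (p = 1439713 + 272150 = 1711863)
1619213 + p = 1619213 + 1711863 = 3331076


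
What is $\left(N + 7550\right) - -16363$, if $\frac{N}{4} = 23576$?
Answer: $118217$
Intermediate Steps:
$N = 94304$ ($N = 4 \cdot 23576 = 94304$)
$\left(N + 7550\right) - -16363 = \left(94304 + 7550\right) - -16363 = 101854 + \left(-293 + 16656\right) = 101854 + 16363 = 118217$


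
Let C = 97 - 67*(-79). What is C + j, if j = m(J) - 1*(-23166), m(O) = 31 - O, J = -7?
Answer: 28594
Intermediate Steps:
j = 23204 (j = (31 - 1*(-7)) - 1*(-23166) = (31 + 7) + 23166 = 38 + 23166 = 23204)
C = 5390 (C = 97 + 5293 = 5390)
C + j = 5390 + 23204 = 28594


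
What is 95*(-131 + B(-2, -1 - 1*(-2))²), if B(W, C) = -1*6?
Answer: -9025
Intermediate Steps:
B(W, C) = -6
95*(-131 + B(-2, -1 - 1*(-2))²) = 95*(-131 + (-6)²) = 95*(-131 + 36) = 95*(-95) = -9025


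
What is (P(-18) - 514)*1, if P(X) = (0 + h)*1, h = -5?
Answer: -519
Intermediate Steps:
P(X) = -5 (P(X) = (0 - 5)*1 = -5*1 = -5)
(P(-18) - 514)*1 = (-5 - 514)*1 = -519*1 = -519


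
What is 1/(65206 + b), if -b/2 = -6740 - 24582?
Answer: 1/127850 ≈ 7.8217e-6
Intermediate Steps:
b = 62644 (b = -2*(-6740 - 24582) = -2*(-31322) = 62644)
1/(65206 + b) = 1/(65206 + 62644) = 1/127850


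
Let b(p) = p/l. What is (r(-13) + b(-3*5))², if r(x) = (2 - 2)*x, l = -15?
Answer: 1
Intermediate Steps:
b(p) = -p/15 (b(p) = p/(-15) = p*(-1/15) = -p/15)
r(x) = 0 (r(x) = 0*x = 0)
(r(-13) + b(-3*5))² = (0 - (-1)*5/5)² = (0 - 1/15*(-15))² = (0 + 1)² = 1² = 1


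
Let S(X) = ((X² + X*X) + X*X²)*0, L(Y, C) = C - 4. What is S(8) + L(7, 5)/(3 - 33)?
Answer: -1/30 ≈ -0.033333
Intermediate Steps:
L(Y, C) = -4 + C
S(X) = 0 (S(X) = ((X² + X²) + X³)*0 = (2*X² + X³)*0 = (X³ + 2*X²)*0 = 0)
S(8) + L(7, 5)/(3 - 33) = 0 + (-4 + 5)/(3 - 33) = 0 + 1/(-30) = 0 - 1/30*1 = 0 - 1/30 = -1/30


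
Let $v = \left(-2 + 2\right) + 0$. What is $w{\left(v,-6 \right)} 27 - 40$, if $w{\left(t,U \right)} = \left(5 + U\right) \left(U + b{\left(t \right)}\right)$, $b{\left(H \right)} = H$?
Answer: $122$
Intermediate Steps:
$v = 0$ ($v = 0 + 0 = 0$)
$w{\left(t,U \right)} = \left(5 + U\right) \left(U + t\right)$
$w{\left(v,-6 \right)} 27 - 40 = \left(\left(-6\right)^{2} + 5 \left(-6\right) + 5 \cdot 0 - 0\right) 27 - 40 = \left(36 - 30 + 0 + 0\right) 27 - 40 = 6 \cdot 27 - 40 = 162 - 40 = 122$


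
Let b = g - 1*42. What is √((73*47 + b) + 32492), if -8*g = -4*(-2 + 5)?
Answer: √143530/2 ≈ 189.43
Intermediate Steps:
g = 3/2 (g = -(-1)*(-2 + 5)/2 = -(-1)*3/2 = -⅛*(-12) = 3/2 ≈ 1.5000)
b = -81/2 (b = 3/2 - 1*42 = 3/2 - 42 = -81/2 ≈ -40.500)
√((73*47 + b) + 32492) = √((73*47 - 81/2) + 32492) = √((3431 - 81/2) + 32492) = √(6781/2 + 32492) = √(71765/2) = √143530/2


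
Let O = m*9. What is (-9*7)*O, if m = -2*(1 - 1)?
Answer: 0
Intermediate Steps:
m = 0 (m = -2*0 = 0)
O = 0 (O = 0*9 = 0)
(-9*7)*O = -9*7*0 = -63*0 = 0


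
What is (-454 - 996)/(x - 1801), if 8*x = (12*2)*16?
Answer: 1450/1753 ≈ 0.82715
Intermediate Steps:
x = 48 (x = ((12*2)*16)/8 = (24*16)/8 = (⅛)*384 = 48)
(-454 - 996)/(x - 1801) = (-454 - 996)/(48 - 1801) = -1450/(-1753) = -1450*(-1/1753) = 1450/1753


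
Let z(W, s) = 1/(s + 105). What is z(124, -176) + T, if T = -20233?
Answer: -1436544/71 ≈ -20233.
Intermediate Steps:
z(W, s) = 1/(105 + s)
z(124, -176) + T = 1/(105 - 176) - 20233 = 1/(-71) - 20233 = -1/71 - 20233 = -1436544/71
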